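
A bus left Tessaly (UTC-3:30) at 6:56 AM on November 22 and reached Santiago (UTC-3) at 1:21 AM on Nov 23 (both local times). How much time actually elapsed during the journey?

17 hours 55 minutes

Departure in UTC: 6:56 AM + 3:30 = 10:26 AM on Nov 22.
Arrival in UTC: 1:21 AM + 3:00 = 4:21 AM on Nov 23.
Elapsed = 4:21 AM − 10:26 AM (+1 day) = 17 hours 55 minutes.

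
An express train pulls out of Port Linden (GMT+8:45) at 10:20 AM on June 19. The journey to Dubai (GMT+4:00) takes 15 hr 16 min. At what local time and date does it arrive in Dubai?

Convert departure to UTC: 10:20 AM − 8:45 = 1:35 AM UTC on Jun 19.
Add 15 hours and 16 minutes travel time → 4:51 PM UTC.
Dubai is UTC+4:00, so local arrival = 4:51 PM + 4:00 = 8:51 PM on Jun 19.

8:51 PM on June 19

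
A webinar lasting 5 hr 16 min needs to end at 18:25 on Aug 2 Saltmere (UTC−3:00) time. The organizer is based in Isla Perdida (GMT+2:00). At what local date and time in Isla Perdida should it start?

Target end time in UTC: 18:25 + 3:00 = 21:25 on Aug 2.
Subtract 5 hours and 16 minutes → start 16:09 UTC on Aug 2.
Isla Perdida is UTC+2:00: 16:09 + 2:00 = 18:09 on Aug 2.

18:09 on Aug 2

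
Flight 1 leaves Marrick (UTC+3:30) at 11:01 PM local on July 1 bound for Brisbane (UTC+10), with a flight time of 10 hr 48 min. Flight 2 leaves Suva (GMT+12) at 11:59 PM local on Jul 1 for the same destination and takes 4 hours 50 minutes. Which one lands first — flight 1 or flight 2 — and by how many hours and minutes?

Flight 1 in UTC: 11:01 PM − 3:30 = 7:31 PM on Jul 1.
+10 hours 48 minutes → arrive 6:19 AM UTC on Jul 2.
Flight 2 in UTC: 11:59 PM − 12:00 = 11:59 AM on Jul 1.
+4 hours and 50 minutes → arrive 4:49 PM UTC on Jul 1.
Flight 2 lands earlier by 13 hours 30 minutes.

the second, by 13 hours 30 minutes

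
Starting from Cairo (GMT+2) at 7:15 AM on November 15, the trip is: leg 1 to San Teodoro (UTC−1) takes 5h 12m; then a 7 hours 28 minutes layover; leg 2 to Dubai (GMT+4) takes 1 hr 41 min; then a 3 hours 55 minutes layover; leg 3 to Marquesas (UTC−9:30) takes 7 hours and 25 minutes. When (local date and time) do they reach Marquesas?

9:26 PM on Nov 15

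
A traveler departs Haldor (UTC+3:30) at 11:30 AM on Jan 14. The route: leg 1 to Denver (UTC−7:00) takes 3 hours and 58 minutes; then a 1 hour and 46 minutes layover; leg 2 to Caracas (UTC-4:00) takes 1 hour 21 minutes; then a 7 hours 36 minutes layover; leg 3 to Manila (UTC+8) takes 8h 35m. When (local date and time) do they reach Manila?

3:16 PM on January 15

Convert departure to UTC: 11:30 AM − 3:30 = 8:00 AM UTC on Jan 14.
Add 3 hours and 58 minutes leg 1 → 11:58 AM UTC.
Add 1 hour and 46 minutes layover in Denver → 1:44 PM UTC.
Add 1 hour and 21 minutes leg 2 → 3:05 PM UTC.
Add 7 hours 36 minutes layover in Caracas → 10:41 PM UTC.
Add 8 hours and 35 minutes leg 3 → 7:16 AM UTC (Jan 15).
Manila is UTC+8:00, so local arrival = 7:16 AM + 8:00 = 3:16 PM on Jan 15.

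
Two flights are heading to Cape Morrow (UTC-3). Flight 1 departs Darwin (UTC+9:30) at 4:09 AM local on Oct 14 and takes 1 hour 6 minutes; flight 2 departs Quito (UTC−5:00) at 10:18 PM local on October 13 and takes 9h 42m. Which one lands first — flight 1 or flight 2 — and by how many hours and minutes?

Flight 1 in UTC: 4:09 AM − 9:30 = 6:39 PM on Oct 13.
+1 hour and 6 minutes → arrive 7:45 PM UTC on Oct 13.
Flight 2 in UTC: 10:18 PM + 5:00 = 3:18 AM on Oct 14.
+9 hours 42 minutes → arrive 1:00 PM UTC on Oct 14.
Flight 1 lands earlier by 17 hours 15 minutes.

the first, by 17 hours 15 minutes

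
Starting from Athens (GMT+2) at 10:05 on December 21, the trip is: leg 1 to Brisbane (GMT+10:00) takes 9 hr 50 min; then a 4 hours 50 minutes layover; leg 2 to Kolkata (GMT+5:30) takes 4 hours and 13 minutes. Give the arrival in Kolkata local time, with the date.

08:28 on December 22

Convert departure to UTC: 10:05 − 2:00 = 08:05 UTC on Dec 21.
Add 9 hours and 50 minutes leg 1 → 17:55 UTC.
Add 4 hours 50 minutes layover in Brisbane → 22:45 UTC.
Add 4 hours 13 minutes leg 2 → 02:58 UTC (Dec 22).
Kolkata is UTC+5:30, so local arrival = 02:58 + 5:30 = 08:28 on Dec 22.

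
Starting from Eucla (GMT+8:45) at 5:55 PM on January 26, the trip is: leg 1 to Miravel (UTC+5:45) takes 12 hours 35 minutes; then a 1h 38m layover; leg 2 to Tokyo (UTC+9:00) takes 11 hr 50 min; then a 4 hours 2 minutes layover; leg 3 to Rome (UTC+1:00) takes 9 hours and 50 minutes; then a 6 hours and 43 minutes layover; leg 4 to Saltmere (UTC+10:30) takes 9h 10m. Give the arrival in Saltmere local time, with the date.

Convert departure to UTC: 5:55 PM − 8:45 = 9:10 AM UTC on Jan 26.
Add 12 hours 35 minutes leg 1 → 9:45 PM UTC.
Add 1 hour and 38 minutes layover in Miravel → 11:23 PM UTC.
Add 11 hours 50 minutes leg 2 → 11:13 AM UTC (Jan 27).
Add 4 hours and 2 minutes layover in Tokyo → 3:15 PM UTC.
Add 9 hours 50 minutes leg 3 → 1:05 AM UTC (Jan 28).
Add 6 hours 43 minutes layover in Rome → 7:48 AM UTC.
Add 9 hours 10 minutes leg 4 → 4:58 PM UTC.
Saltmere is UTC+10:30, so local arrival = 4:58 PM + 10:30 = 3:28 AM on Jan 29.

3:28 AM on January 29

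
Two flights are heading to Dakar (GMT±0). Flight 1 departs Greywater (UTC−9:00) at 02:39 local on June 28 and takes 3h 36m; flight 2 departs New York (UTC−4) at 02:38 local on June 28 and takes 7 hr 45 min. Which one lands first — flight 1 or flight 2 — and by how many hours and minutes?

Flight 1 in UTC: 02:39 + 9:00 = 11:39 on Jun 28.
+3 hours and 36 minutes → arrive 15:15 UTC on Jun 28.
Flight 2 in UTC: 02:38 + 4:00 = 06:38 on Jun 28.
+7 hours and 45 minutes → arrive 14:23 UTC on Jun 28.
Flight 2 lands earlier by 52 minutes.

the second, by 52 minutes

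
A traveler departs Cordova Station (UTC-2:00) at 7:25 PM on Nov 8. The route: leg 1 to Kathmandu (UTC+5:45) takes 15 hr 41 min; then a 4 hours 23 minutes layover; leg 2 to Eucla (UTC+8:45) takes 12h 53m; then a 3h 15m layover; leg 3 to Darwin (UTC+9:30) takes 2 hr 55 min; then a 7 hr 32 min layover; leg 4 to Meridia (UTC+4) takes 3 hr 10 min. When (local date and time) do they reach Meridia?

Convert departure to UTC: 7:25 PM + 2:00 = 9:25 PM UTC on Nov 8.
Add 15 hours 41 minutes leg 1 → 1:06 PM UTC (Nov 9).
Add 4 hours and 23 minutes layover in Kathmandu → 5:29 PM UTC.
Add 12 hours 53 minutes leg 2 → 6:22 AM UTC (Nov 10).
Add 3 hours and 15 minutes layover in Eucla → 9:37 AM UTC.
Add 2 hours 55 minutes leg 3 → 12:32 PM UTC.
Add 7 hours 32 minutes layover in Darwin → 8:04 PM UTC.
Add 3 hours 10 minutes leg 4 → 11:14 PM UTC.
Meridia is UTC+4:00, so local arrival = 11:14 PM + 4:00 = 3:14 AM on Nov 11.

3:14 AM on Nov 11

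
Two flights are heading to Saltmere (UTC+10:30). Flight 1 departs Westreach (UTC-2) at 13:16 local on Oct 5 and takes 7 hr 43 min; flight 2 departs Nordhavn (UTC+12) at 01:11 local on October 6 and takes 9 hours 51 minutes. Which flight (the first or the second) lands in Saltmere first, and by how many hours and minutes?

the first, by 3 minutes

Flight 1 in UTC: 13:16 + 2:00 = 15:16 on Oct 5.
+7 hours 43 minutes → arrive 22:59 UTC on Oct 5.
Flight 2 in UTC: 01:11 − 12:00 = 13:11 on Oct 5.
+9 hours 51 minutes → arrive 23:02 UTC on Oct 5.
Flight 1 lands earlier by 3 minutes.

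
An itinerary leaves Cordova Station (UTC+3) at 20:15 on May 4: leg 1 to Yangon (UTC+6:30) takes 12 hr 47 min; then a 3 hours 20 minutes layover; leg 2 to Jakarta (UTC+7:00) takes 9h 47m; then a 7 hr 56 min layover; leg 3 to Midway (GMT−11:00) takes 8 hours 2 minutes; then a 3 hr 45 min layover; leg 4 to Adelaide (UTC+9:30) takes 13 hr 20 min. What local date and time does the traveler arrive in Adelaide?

Convert departure to UTC: 20:15 − 3:00 = 17:15 UTC on May 4.
Add 12 hours 47 minutes leg 1 → 06:02 UTC (May 5).
Add 3 hours and 20 minutes layover in Yangon → 09:22 UTC.
Add 9 hours 47 minutes leg 2 → 19:09 UTC.
Add 7 hours and 56 minutes layover in Jakarta → 03:05 UTC (May 6).
Add 8 hours 2 minutes leg 3 → 11:07 UTC.
Add 3 hours and 45 minutes layover in Midway → 14:52 UTC.
Add 13 hours and 20 minutes leg 4 → 04:12 UTC (May 7).
Adelaide is UTC+9:30, so local arrival = 04:12 + 9:30 = 13:42 on May 7.

13:42 on May 7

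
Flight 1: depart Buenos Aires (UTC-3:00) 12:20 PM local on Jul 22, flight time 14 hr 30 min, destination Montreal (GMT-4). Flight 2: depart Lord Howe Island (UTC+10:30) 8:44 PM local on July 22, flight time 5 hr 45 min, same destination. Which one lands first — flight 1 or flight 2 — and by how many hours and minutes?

the second, by 13 hours 51 minutes

Flight 1 in UTC: 12:20 PM + 3:00 = 3:20 PM on Jul 22.
+14 hours and 30 minutes → arrive 5:50 AM UTC on Jul 23.
Flight 2 in UTC: 8:44 PM − 10:30 = 10:14 AM on Jul 22.
+5 hours and 45 minutes → arrive 3:59 PM UTC on Jul 22.
Flight 2 lands earlier by 13 hours 51 minutes.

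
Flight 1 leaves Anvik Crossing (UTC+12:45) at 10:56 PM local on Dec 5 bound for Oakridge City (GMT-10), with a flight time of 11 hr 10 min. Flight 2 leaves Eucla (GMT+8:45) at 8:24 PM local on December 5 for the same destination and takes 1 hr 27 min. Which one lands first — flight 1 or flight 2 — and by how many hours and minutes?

the second, by 8 hours 15 minutes

Flight 1 in UTC: 10:56 PM − 12:45 = 10:11 AM on Dec 5.
+11 hours 10 minutes → arrive 9:21 PM UTC on Dec 5.
Flight 2 in UTC: 8:24 PM − 8:45 = 11:39 AM on Dec 5.
+1 hour 27 minutes → arrive 1:06 PM UTC on Dec 5.
Flight 2 lands earlier by 8 hours 15 minutes.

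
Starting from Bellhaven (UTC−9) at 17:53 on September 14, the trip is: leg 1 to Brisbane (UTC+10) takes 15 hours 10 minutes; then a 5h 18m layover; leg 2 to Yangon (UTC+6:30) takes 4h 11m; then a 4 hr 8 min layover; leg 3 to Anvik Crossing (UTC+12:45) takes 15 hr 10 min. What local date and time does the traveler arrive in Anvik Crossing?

Convert departure to UTC: 17:53 + 9:00 = 02:53 UTC on Sep 15.
Add 15 hours 10 minutes leg 1 → 18:03 UTC.
Add 5 hours 18 minutes layover in Brisbane → 23:21 UTC.
Add 4 hours 11 minutes leg 2 → 03:32 UTC (Sep 16).
Add 4 hours 8 minutes layover in Yangon → 07:40 UTC.
Add 15 hours 10 minutes leg 3 → 22:50 UTC.
Anvik Crossing is UTC+12:45, so local arrival = 22:50 + 12:45 = 11:35 on Sep 17.

11:35 on September 17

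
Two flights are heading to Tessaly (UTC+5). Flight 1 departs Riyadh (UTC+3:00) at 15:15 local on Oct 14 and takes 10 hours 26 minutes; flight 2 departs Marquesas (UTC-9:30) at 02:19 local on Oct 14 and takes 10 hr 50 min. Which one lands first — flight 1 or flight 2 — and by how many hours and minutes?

the second, by 2 minutes

Flight 1 in UTC: 15:15 − 3:00 = 12:15 on Oct 14.
+10 hours 26 minutes → arrive 22:41 UTC on Oct 14.
Flight 2 in UTC: 02:19 + 9:30 = 11:49 on Oct 14.
+10 hours 50 minutes → arrive 22:39 UTC on Oct 14.
Flight 2 lands earlier by 2 minutes.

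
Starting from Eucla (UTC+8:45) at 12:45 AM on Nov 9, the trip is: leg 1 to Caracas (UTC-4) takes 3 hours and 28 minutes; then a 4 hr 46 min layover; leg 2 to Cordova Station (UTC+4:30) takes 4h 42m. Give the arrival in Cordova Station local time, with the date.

Convert departure to UTC: 12:45 AM − 8:45 = 4:00 PM UTC on Nov 8.
Add 3 hours and 28 minutes leg 1 → 7:28 PM UTC.
Add 4 hours and 46 minutes layover in Caracas → 12:14 AM UTC (Nov 9).
Add 4 hours and 42 minutes leg 2 → 4:56 AM UTC.
Cordova Station is UTC+4:30, so local arrival = 4:56 AM + 4:30 = 9:26 AM on Nov 9.

9:26 AM on November 9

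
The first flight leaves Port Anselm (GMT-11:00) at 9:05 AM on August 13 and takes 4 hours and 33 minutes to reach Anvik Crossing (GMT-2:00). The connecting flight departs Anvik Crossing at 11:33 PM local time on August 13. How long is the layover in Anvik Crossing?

55 minutes

Convert departure to UTC: 9:05 AM + 11:00 = 8:05 PM UTC on Aug 13.
Add 4 hours and 33 minutes flight time → 12:38 AM UTC (Aug 14).
Anvik Crossing is UTC−2:00, so local arrival = 12:38 AM − 2:00 = 10:38 PM on Aug 13.
Layover = 11:33 PM − 10:38 PM = 55 minutes.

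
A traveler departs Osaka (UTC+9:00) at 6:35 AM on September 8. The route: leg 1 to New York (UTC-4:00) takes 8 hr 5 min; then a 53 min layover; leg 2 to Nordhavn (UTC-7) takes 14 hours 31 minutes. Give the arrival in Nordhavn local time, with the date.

Convert departure to UTC: 6:35 AM − 9:00 = 9:35 PM UTC on Sep 7.
Add 8 hours and 5 minutes leg 1 → 5:40 AM UTC (Sep 8).
Add 53 minutes layover in New York → 6:33 AM UTC.
Add 14 hours 31 minutes leg 2 → 9:04 PM UTC.
Nordhavn is UTC−7:00, so local arrival = 9:04 PM − 7:00 = 2:04 PM on Sep 8.

2:04 PM on Sep 8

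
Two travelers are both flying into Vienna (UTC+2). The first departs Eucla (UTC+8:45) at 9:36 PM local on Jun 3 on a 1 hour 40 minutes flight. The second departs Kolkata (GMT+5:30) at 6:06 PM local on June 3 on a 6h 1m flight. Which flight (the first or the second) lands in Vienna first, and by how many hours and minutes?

the first, by 4 hours 6 minutes

Flight 1 in UTC: 9:36 PM − 8:45 = 12:51 PM on Jun 3.
+1 hour 40 minutes → arrive 2:31 PM UTC on Jun 3.
Flight 2 in UTC: 6:06 PM − 5:30 = 12:36 PM on Jun 3.
+6 hours and 1 minute → arrive 6:37 PM UTC on Jun 3.
Flight 1 lands earlier by 4 hours 6 minutes.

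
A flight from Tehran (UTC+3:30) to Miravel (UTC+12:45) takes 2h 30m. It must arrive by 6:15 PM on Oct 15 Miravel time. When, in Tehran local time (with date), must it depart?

6:30 AM on October 15

Target arrival in UTC: 6:15 PM − 12:45 = 5:30 AM on Oct 15.
Subtract 2 hours and 30 minutes → departure 3:00 AM UTC on Oct 15.
Tehran is UTC+3:30: 3:00 AM + 3:30 = 6:30 AM on Oct 15.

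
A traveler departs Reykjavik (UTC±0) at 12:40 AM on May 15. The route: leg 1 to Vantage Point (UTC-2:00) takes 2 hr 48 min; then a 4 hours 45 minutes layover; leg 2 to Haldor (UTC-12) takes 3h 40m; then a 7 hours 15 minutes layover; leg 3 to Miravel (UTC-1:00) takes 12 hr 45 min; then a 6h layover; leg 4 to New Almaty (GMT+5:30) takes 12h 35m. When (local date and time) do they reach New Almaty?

7:58 AM on May 17

Reykjavik is at UTC+0, so departure is already 12:40 AM UTC on May 15.
Add 2 hours and 48 minutes leg 1 → 3:28 AM UTC.
Add 4 hours 45 minutes layover in Vantage Point → 8:13 AM UTC.
Add 3 hours and 40 minutes leg 2 → 11:53 AM UTC.
Add 7 hours and 15 minutes layover in Haldor → 7:08 PM UTC.
Add 12 hours 45 minutes leg 3 → 7:53 AM UTC (May 16).
Add 6 hours layover in Miravel → 1:53 PM UTC.
Add 12 hours and 35 minutes leg 4 → 2:28 AM UTC (May 17).
New Almaty is UTC+5:30, so local arrival = 2:28 AM + 5:30 = 7:58 AM on May 17.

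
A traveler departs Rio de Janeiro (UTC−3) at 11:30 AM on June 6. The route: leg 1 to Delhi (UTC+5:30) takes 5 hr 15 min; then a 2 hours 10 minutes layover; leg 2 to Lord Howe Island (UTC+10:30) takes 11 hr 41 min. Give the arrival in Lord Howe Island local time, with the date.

Convert departure to UTC: 11:30 AM + 3:00 = 2:30 PM UTC on Jun 6.
Add 5 hours 15 minutes leg 1 → 7:45 PM UTC.
Add 2 hours and 10 minutes layover in Delhi → 9:55 PM UTC.
Add 11 hours 41 minutes leg 2 → 9:36 AM UTC (Jun 7).
Lord Howe Island is UTC+10:30, so local arrival = 9:36 AM + 10:30 = 8:06 PM on Jun 7.

8:06 PM on Jun 7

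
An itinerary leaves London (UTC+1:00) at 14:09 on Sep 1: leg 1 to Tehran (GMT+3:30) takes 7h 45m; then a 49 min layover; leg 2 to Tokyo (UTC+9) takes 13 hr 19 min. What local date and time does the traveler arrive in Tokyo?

Convert departure to UTC: 14:09 − 1:00 = 13:09 UTC on Sep 1.
Add 7 hours and 45 minutes leg 1 → 20:54 UTC.
Add 49 minutes layover in Tehran → 21:43 UTC.
Add 13 hours 19 minutes leg 2 → 11:02 UTC (Sep 2).
Tokyo is UTC+9:00, so local arrival = 11:02 + 9:00 = 20:02 on Sep 2.

20:02 on Sep 2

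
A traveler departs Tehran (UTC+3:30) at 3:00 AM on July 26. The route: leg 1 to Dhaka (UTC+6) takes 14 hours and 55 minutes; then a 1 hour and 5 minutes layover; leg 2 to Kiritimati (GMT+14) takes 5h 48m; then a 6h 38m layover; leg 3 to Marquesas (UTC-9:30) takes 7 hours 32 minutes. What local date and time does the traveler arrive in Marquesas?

1:58 AM on July 27

Convert departure to UTC: 3:00 AM − 3:30 = 11:30 PM UTC on Jul 25.
Add 14 hours 55 minutes leg 1 → 2:25 PM UTC (Jul 26).
Add 1 hour and 5 minutes layover in Dhaka → 3:30 PM UTC.
Add 5 hours and 48 minutes leg 2 → 9:18 PM UTC.
Add 6 hours 38 minutes layover in Kiritimati → 3:56 AM UTC (Jul 27).
Add 7 hours and 32 minutes leg 3 → 11:28 AM UTC.
Marquesas is UTC−9:30, so local arrival = 11:28 AM − 9:30 = 1:58 AM on Jul 27.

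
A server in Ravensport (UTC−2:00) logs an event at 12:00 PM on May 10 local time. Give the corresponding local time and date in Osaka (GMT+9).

11:00 PM on May 10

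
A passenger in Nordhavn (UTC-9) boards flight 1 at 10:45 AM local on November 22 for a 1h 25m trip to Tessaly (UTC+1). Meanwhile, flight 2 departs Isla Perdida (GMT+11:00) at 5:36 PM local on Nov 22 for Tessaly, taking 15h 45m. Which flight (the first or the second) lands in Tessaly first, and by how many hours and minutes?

Flight 1 in UTC: 10:45 AM + 9:00 = 7:45 PM on Nov 22.
+1 hour 25 minutes → arrive 9:10 PM UTC on Nov 22.
Flight 2 in UTC: 5:36 PM − 11:00 = 6:36 AM on Nov 22.
+15 hours and 45 minutes → arrive 10:21 PM UTC on Nov 22.
Flight 1 lands earlier by 1 hour 11 minutes.

the first, by 1 hour 11 minutes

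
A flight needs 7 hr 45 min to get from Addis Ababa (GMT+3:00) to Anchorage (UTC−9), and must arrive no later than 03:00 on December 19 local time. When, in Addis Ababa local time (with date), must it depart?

Target arrival in UTC: 03:00 + 9:00 = 12:00 on Dec 19.
Subtract 7 hours and 45 minutes → departure 04:15 UTC on Dec 19.
Addis Ababa is UTC+3:00: 04:15 + 3:00 = 07:15 on Dec 19.

07:15 on December 19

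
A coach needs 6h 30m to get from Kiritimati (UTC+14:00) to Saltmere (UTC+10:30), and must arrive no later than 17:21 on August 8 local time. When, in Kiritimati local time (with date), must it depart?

Target arrival in UTC: 17:21 − 10:30 = 06:51 on Aug 8.
Subtract 6 hours 30 minutes → departure 00:21 UTC on Aug 8.
Kiritimati is UTC+14:00: 00:21 + 14:00 = 14:21 on Aug 8.

14:21 on Aug 8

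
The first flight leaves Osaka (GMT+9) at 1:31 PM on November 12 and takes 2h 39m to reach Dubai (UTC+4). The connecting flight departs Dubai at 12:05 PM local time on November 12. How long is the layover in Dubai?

55 minutes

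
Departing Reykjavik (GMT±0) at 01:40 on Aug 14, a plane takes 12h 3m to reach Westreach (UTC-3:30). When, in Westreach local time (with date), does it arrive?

10:13 on August 14

Reykjavik is at UTC+0, so departure is already 01:40 UTC on Aug 14.
Add 12 hours 3 minutes travel time → 13:43 UTC.
Westreach is UTC−3:30, so local arrival = 13:43 − 3:30 = 10:13 on Aug 14.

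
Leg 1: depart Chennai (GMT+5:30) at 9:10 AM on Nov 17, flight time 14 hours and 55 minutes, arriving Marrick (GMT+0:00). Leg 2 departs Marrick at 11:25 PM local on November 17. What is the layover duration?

Convert departure to UTC: 9:10 AM − 5:30 = 3:40 AM UTC on Nov 17.
Add 14 hours and 55 minutes flight time → 6:35 PM UTC.
Marrick is UTC+0, so local arrival is the same: 6:35 PM on Nov 17.
Layover = 11:25 PM − 6:35 PM = 4 hours 50 minutes.

4 hours 50 minutes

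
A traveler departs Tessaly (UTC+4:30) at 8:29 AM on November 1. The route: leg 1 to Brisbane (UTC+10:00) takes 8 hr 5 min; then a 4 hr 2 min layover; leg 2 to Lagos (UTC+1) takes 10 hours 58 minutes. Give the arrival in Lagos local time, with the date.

4:04 AM on November 2

Convert departure to UTC: 8:29 AM − 4:30 = 3:59 AM UTC on Nov 1.
Add 8 hours and 5 minutes leg 1 → 12:04 PM UTC.
Add 4 hours and 2 minutes layover in Brisbane → 4:06 PM UTC.
Add 10 hours and 58 minutes leg 2 → 3:04 AM UTC (Nov 2).
Lagos is UTC+1:00, so local arrival = 3:04 AM + 1:00 = 4:04 AM on Nov 2.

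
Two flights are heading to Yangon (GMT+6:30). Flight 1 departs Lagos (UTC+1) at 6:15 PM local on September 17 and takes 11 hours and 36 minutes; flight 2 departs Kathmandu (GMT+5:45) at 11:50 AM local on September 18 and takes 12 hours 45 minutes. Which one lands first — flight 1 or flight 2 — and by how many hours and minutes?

the first, by 13 hours 59 minutes

Flight 1 in UTC: 6:15 PM − 1:00 = 5:15 PM on Sep 17.
+11 hours 36 minutes → arrive 4:51 AM UTC on Sep 18.
Flight 2 in UTC: 11:50 AM − 5:45 = 6:05 AM on Sep 18.
+12 hours and 45 minutes → arrive 6:50 PM UTC on Sep 18.
Flight 1 lands earlier by 13 hours 59 minutes.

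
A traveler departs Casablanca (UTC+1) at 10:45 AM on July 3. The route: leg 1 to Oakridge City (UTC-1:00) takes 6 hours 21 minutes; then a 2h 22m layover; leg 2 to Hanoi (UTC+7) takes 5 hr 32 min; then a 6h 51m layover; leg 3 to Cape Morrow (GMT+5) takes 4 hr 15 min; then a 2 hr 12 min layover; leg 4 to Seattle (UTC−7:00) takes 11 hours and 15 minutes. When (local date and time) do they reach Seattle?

5:33 PM on Jul 4

Convert departure to UTC: 10:45 AM − 1:00 = 9:45 AM UTC on Jul 3.
Add 6 hours 21 minutes leg 1 → 4:06 PM UTC.
Add 2 hours and 22 minutes layover in Oakridge City → 6:28 PM UTC.
Add 5 hours 32 minutes leg 2 → 12:00 AM UTC (Jul 4).
Add 6 hours and 51 minutes layover in Hanoi → 6:51 AM UTC.
Add 4 hours and 15 minutes leg 3 → 11:06 AM UTC.
Add 2 hours 12 minutes layover in Cape Morrow → 1:18 PM UTC.
Add 11 hours 15 minutes leg 4 → 12:33 AM UTC (Jul 5).
Seattle is UTC−7:00, so local arrival = 12:33 AM − 7:00 = 5:33 PM on Jul 4.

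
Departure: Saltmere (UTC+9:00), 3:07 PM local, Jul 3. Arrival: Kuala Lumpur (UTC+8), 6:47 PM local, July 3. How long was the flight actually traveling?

4 hours 40 minutes

Departure in UTC: 3:07 PM − 9:00 = 6:07 AM on Jul 3.
Arrival in UTC: 6:47 PM − 8:00 = 10:47 AM on Jul 3.
Elapsed = 10:47 AM − 6:07 AM = 4 hours 40 minutes.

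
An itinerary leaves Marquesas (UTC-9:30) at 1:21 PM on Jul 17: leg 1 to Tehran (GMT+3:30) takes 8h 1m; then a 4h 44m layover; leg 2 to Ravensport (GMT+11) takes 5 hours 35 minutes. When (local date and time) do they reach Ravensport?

Convert departure to UTC: 1:21 PM + 9:30 = 10:51 PM UTC on Jul 17.
Add 8 hours and 1 minute leg 1 → 6:52 AM UTC (Jul 18).
Add 4 hours 44 minutes layover in Tehran → 11:36 AM UTC.
Add 5 hours and 35 minutes leg 2 → 5:11 PM UTC.
Ravensport is UTC+11:00, so local arrival = 5:11 PM + 11:00 = 4:11 AM on Jul 19.

4:11 AM on Jul 19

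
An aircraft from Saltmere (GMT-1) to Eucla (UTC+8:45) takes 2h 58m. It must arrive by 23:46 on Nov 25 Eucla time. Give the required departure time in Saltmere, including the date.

Target arrival in UTC: 23:46 − 8:45 = 15:01 on Nov 25.
Subtract 2 hours and 58 minutes → departure 12:03 UTC on Nov 25.
Saltmere is UTC−1:00: 12:03 − 1:00 = 11:03 on Nov 25.

11:03 on November 25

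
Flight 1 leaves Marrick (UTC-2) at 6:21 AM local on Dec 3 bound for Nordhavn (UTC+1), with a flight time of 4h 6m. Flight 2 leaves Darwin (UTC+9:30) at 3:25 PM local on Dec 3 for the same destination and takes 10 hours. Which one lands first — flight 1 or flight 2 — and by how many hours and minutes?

the first, by 3 hours 28 minutes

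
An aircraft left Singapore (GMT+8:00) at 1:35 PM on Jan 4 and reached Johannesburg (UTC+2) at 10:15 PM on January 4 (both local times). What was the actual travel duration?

Departure in UTC: 1:35 PM − 8:00 = 5:35 AM on Jan 4.
Arrival in UTC: 10:15 PM − 2:00 = 8:15 PM on Jan 4.
Elapsed = 8:15 PM − 5:35 AM = 14 hours 40 minutes.

14 hours 40 minutes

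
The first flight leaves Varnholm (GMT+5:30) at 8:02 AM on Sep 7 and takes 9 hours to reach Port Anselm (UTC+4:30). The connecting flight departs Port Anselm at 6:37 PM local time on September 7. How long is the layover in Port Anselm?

2 hours 35 minutes

Convert departure to UTC: 8:02 AM − 5:30 = 2:32 AM UTC on Sep 7.
Add 9 hours flight time → 11:32 AM UTC.
Port Anselm is UTC+4:30, so local arrival = 11:32 AM + 4:30 = 4:02 PM on Sep 7.
Layover = 6:37 PM − 4:02 PM = 2 hours 35 minutes.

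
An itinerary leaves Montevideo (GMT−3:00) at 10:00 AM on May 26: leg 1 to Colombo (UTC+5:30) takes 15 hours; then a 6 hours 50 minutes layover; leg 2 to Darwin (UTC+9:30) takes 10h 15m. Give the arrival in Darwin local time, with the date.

6:35 AM on May 28

Convert departure to UTC: 10:00 AM + 3:00 = 1:00 PM UTC on May 26.
Add 15 hours leg 1 → 4:00 AM UTC (May 27).
Add 6 hours 50 minutes layover in Colombo → 10:50 AM UTC.
Add 10 hours and 15 minutes leg 2 → 9:05 PM UTC.
Darwin is UTC+9:30, so local arrival = 9:05 PM + 9:30 = 6:35 AM on May 28.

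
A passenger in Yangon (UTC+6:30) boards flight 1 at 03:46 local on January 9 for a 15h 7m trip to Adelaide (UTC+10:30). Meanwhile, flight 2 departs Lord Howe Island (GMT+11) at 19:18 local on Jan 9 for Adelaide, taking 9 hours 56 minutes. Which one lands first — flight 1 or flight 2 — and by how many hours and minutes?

the first, by 5 hours 51 minutes

Flight 1 in UTC: 03:46 − 6:30 = 21:16 on Jan 8.
+15 hours 7 minutes → arrive 12:23 UTC on Jan 9.
Flight 2 in UTC: 19:18 − 11:00 = 08:18 on Jan 9.
+9 hours and 56 minutes → arrive 18:14 UTC on Jan 9.
Flight 1 lands earlier by 5 hours 51 minutes.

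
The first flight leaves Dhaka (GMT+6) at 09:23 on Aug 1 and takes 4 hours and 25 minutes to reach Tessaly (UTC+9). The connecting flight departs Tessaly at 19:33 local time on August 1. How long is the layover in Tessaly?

2 hours 45 minutes

Convert departure to UTC: 09:23 − 6:00 = 03:23 UTC on Aug 1.
Add 4 hours 25 minutes flight time → 07:48 UTC.
Tessaly is UTC+9:00, so local arrival = 07:48 + 9:00 = 16:48 on Aug 1.
Layover = 19:33 − 16:48 = 2 hours 45 minutes.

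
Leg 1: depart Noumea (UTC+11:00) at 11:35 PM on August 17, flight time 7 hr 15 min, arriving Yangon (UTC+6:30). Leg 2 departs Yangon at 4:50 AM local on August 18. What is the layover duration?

2 hours 30 minutes

Convert departure to UTC: 11:35 PM − 11:00 = 12:35 PM UTC on Aug 17.
Add 7 hours 15 minutes flight time → 7:50 PM UTC.
Yangon is UTC+6:30, so local arrival = 7:50 PM + 6:30 = 2:20 AM on Aug 18.
Layover = 4:50 AM − 2:20 AM = 2 hours 30 minutes.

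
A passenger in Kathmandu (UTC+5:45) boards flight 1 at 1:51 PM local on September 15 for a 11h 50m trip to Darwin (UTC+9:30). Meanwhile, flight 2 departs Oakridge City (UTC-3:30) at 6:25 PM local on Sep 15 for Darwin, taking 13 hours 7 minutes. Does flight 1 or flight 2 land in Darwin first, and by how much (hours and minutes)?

the first, by 15 hours 6 minutes

Flight 1 in UTC: 1:51 PM − 5:45 = 8:06 AM on Sep 15.
+11 hours and 50 minutes → arrive 7:56 PM UTC on Sep 15.
Flight 2 in UTC: 6:25 PM + 3:30 = 9:55 PM on Sep 15.
+13 hours and 7 minutes → arrive 11:02 AM UTC on Sep 16.
Flight 1 lands earlier by 15 hours 6 minutes.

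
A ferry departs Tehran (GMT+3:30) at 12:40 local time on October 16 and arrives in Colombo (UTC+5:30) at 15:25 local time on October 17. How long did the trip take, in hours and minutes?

24 hours 45 minutes

Colombo is 2:00 ahead of Tehran.
Clock-face elapsed time (ignoring zones) is 26 hours 45 minutes.
Actual elapsed = 26 hours 45 minutes − 2:00 = 24 hours 45 minutes.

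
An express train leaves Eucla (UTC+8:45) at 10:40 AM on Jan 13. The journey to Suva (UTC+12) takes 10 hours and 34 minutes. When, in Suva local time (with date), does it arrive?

Convert departure to UTC: 10:40 AM − 8:45 = 1:55 AM UTC on Jan 13.
Add 10 hours 34 minutes travel time → 12:29 PM UTC.
Suva is UTC+12:00, so local arrival = 12:29 PM + 12:00 = 12:29 AM on Jan 14.

12:29 AM on January 14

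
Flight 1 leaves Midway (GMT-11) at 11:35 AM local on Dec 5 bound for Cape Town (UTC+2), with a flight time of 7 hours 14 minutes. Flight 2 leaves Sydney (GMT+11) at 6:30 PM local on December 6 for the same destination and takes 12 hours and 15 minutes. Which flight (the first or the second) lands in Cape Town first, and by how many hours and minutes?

the first, by 13 hours 56 minutes

Flight 1 in UTC: 11:35 AM + 11:00 = 10:35 PM on Dec 5.
+7 hours and 14 minutes → arrive 5:49 AM UTC on Dec 6.
Flight 2 in UTC: 6:30 PM − 11:00 = 7:30 AM on Dec 6.
+12 hours and 15 minutes → arrive 7:45 PM UTC on Dec 6.
Flight 1 lands earlier by 13 hours 56 minutes.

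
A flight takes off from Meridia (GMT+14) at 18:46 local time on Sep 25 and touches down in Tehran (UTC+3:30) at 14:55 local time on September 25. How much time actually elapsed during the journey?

6 hours 39 minutes

Departure in UTC: 18:46 − 14:00 = 04:46 on Sep 25.
Arrival in UTC: 14:55 − 3:30 = 11:25 on Sep 25.
Elapsed = 11:25 − 04:46 = 6 hours 39 minutes.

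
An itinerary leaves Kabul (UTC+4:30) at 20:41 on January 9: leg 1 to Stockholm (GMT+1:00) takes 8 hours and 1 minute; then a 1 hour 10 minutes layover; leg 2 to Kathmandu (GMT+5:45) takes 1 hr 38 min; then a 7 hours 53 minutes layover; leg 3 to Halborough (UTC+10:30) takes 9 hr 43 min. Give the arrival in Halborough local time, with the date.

Convert departure to UTC: 20:41 − 4:30 = 16:11 UTC on Jan 9.
Add 8 hours 1 minute leg 1 → 00:12 UTC (Jan 10).
Add 1 hour and 10 minutes layover in Stockholm → 01:22 UTC.
Add 1 hour and 38 minutes leg 2 → 03:00 UTC.
Add 7 hours and 53 minutes layover in Kathmandu → 10:53 UTC.
Add 9 hours and 43 minutes leg 3 → 20:36 UTC.
Halborough is UTC+10:30, so local arrival = 20:36 + 10:30 = 07:06 on Jan 11.

07:06 on January 11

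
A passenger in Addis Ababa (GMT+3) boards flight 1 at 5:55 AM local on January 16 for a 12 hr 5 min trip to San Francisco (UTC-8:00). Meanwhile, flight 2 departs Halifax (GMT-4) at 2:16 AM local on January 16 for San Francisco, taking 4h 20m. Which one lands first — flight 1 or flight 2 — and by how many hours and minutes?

Flight 1 in UTC: 5:55 AM − 3:00 = 2:55 AM on Jan 16.
+12 hours 5 minutes → arrive 3:00 PM UTC on Jan 16.
Flight 2 in UTC: 2:16 AM + 4:00 = 6:16 AM on Jan 16.
+4 hours and 20 minutes → arrive 10:36 AM UTC on Jan 16.
Flight 2 lands earlier by 4 hours 24 minutes.

the second, by 4 hours 24 minutes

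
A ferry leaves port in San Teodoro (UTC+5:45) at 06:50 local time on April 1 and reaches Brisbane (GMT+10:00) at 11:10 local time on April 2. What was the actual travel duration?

Departure in UTC: 06:50 − 5:45 = 01:05 on Apr 1.
Arrival in UTC: 11:10 − 10:00 = 01:10 on Apr 2.
Elapsed = 01:10 − 01:05 (+1 day) = 24 hours 5 minutes.

24 hours 5 minutes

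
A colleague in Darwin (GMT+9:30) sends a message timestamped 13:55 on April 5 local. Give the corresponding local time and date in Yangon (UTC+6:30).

Yangon is 3:00 behind Darwin.
Shift by the zone difference: 13:55 − 3:00 = 10:55 on Apr 5 in Yangon.

10:55 on April 5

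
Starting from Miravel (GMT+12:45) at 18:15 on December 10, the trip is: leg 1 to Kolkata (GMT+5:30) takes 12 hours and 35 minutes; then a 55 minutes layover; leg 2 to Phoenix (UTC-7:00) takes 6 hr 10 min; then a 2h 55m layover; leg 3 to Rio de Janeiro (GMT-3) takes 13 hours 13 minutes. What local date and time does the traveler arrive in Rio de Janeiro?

14:18 on Dec 11

Convert departure to UTC: 18:15 − 12:45 = 05:30 UTC on Dec 10.
Add 12 hours 35 minutes leg 1 → 18:05 UTC.
Add 55 minutes layover in Kolkata → 19:00 UTC.
Add 6 hours 10 minutes leg 2 → 01:10 UTC (Dec 11).
Add 2 hours and 55 minutes layover in Phoenix → 04:05 UTC.
Add 13 hours 13 minutes leg 3 → 17:18 UTC.
Rio de Janeiro is UTC−3:00, so local arrival = 17:18 − 3:00 = 14:18 on Dec 11.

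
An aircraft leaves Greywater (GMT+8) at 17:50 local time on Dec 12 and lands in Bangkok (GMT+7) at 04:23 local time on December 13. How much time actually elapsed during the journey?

Departure in UTC: 17:50 − 8:00 = 09:50 on Dec 12.
Arrival in UTC: 04:23 − 7:00 = 21:23 on Dec 12.
Elapsed = 21:23 − 09:50 = 11 hours 33 minutes.

11 hours 33 minutes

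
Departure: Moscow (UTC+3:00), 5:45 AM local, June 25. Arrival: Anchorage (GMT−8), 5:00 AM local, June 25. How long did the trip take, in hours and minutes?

Departure in UTC: 5:45 AM − 3:00 = 2:45 AM on Jun 25.
Arrival in UTC: 5:00 AM + 8:00 = 1:00 PM on Jun 25.
Elapsed = 1:00 PM − 2:45 AM = 10 hours 15 minutes.

10 hours 15 minutes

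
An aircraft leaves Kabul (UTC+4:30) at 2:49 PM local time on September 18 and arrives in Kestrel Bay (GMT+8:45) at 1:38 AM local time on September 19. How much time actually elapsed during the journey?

Departure in UTC: 2:49 PM − 4:30 = 10:19 AM on Sep 18.
Arrival in UTC: 1:38 AM − 8:45 = 4:53 PM on Sep 18.
Elapsed = 4:53 PM − 10:19 AM = 6 hours 34 minutes.

6 hours 34 minutes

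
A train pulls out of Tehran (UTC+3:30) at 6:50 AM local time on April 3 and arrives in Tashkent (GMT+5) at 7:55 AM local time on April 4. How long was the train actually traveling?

Departure in UTC: 6:50 AM − 3:30 = 3:20 AM on Apr 3.
Arrival in UTC: 7:55 AM − 5:00 = 2:55 AM on Apr 4.
Elapsed = 2:55 AM − 3:20 AM (+1 day) = 23 hours 35 minutes.

23 hours 35 minutes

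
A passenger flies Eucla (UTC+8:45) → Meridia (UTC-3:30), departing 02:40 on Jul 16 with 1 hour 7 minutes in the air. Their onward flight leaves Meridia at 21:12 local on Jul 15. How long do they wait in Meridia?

5 hours 40 minutes

Convert departure to UTC: 02:40 − 8:45 = 17:55 UTC on Jul 15.
Add 1 hour 7 minutes flight time → 19:02 UTC.
Meridia is UTC−3:30, so local arrival = 19:02 − 3:30 = 15:32 on Jul 15.
Layover = 21:12 − 15:32 = 5 hours 40 minutes.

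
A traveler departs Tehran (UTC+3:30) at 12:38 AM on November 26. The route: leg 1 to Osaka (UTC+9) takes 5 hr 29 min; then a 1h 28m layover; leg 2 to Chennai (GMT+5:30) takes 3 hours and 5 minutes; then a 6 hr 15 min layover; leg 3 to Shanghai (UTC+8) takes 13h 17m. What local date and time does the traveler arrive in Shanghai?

10:42 AM on November 27

Convert departure to UTC: 12:38 AM − 3:30 = 9:08 PM UTC on Nov 25.
Add 5 hours 29 minutes leg 1 → 2:37 AM UTC (Nov 26).
Add 1 hour and 28 minutes layover in Osaka → 4:05 AM UTC.
Add 3 hours and 5 minutes leg 2 → 7:10 AM UTC.
Add 6 hours and 15 minutes layover in Chennai → 1:25 PM UTC.
Add 13 hours 17 minutes leg 3 → 2:42 AM UTC (Nov 27).
Shanghai is UTC+8:00, so local arrival = 2:42 AM + 8:00 = 10:42 AM on Nov 27.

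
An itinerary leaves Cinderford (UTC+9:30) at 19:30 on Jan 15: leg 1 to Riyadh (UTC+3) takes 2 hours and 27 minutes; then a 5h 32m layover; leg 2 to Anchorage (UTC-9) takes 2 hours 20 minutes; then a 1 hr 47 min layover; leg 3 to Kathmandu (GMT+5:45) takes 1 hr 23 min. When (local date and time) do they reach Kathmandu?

Convert departure to UTC: 19:30 − 9:30 = 10:00 UTC on Jan 15.
Add 2 hours 27 minutes leg 1 → 12:27 UTC.
Add 5 hours 32 minutes layover in Riyadh → 17:59 UTC.
Add 2 hours 20 minutes leg 2 → 20:19 UTC.
Add 1 hour and 47 minutes layover in Anchorage → 22:06 UTC.
Add 1 hour 23 minutes leg 3 → 23:29 UTC.
Kathmandu is UTC+5:45, so local arrival = 23:29 + 5:45 = 05:14 on Jan 16.

05:14 on January 16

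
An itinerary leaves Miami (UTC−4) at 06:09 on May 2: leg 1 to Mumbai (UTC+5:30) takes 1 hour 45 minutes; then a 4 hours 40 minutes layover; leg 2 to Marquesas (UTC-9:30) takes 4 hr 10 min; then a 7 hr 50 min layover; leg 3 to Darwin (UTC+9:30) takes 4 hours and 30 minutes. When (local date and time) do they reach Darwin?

18:34 on May 3

Convert departure to UTC: 06:09 + 4:00 = 10:09 UTC on May 2.
Add 1 hour and 45 minutes leg 1 → 11:54 UTC.
Add 4 hours 40 minutes layover in Mumbai → 16:34 UTC.
Add 4 hours 10 minutes leg 2 → 20:44 UTC.
Add 7 hours 50 minutes layover in Marquesas → 04:34 UTC (May 3).
Add 4 hours and 30 minutes leg 3 → 09:04 UTC.
Darwin is UTC+9:30, so local arrival = 09:04 + 9:30 = 18:34 on May 3.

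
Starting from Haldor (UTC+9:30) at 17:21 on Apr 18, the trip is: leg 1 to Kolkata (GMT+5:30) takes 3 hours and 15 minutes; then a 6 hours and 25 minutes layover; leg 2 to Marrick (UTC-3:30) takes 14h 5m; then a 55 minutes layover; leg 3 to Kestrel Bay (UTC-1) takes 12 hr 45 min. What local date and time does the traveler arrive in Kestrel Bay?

Convert departure to UTC: 17:21 − 9:30 = 07:51 UTC on Apr 18.
Add 3 hours 15 minutes leg 1 → 11:06 UTC.
Add 6 hours and 25 minutes layover in Kolkata → 17:31 UTC.
Add 14 hours 5 minutes leg 2 → 07:36 UTC (Apr 19).
Add 55 minutes layover in Marrick → 08:31 UTC.
Add 12 hours and 45 minutes leg 3 → 21:16 UTC.
Kestrel Bay is UTC−1:00, so local arrival = 21:16 − 1:00 = 20:16 on Apr 19.

20:16 on April 19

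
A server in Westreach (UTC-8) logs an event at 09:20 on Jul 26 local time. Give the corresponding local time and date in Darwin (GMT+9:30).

02:50 on July 27

Darwin is 17:30 ahead of Westreach.
Shift by the zone difference: 09:20 + 17:30 = 02:50 on Jul 27 in Darwin.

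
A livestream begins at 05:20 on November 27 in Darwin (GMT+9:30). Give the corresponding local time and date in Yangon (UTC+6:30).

Yangon is 3:00 behind Darwin.
Shift by the zone difference: 05:20 − 3:00 = 02:20 on Nov 27 in Yangon.

02:20 on November 27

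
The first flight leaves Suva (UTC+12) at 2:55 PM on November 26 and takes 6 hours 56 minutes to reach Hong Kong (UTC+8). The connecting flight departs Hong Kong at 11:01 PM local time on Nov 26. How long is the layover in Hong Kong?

5 hours 10 minutes

Convert departure to UTC: 2:55 PM − 12:00 = 2:55 AM UTC on Nov 26.
Add 6 hours 56 minutes flight time → 9:51 AM UTC.
Hong Kong is UTC+8:00, so local arrival = 9:51 AM + 8:00 = 5:51 PM on Nov 26.
Layover = 11:01 PM − 5:51 PM = 5 hours 10 minutes.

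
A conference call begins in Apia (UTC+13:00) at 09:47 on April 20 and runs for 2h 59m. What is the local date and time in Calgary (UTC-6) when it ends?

17:46 on Apr 19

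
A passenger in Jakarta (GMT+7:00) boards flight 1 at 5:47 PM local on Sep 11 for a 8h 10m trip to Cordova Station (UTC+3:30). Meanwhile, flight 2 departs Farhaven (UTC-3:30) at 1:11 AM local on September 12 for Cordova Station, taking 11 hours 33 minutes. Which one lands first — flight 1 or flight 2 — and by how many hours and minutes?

Flight 1 in UTC: 5:47 PM − 7:00 = 10:47 AM on Sep 11.
+8 hours 10 minutes → arrive 6:57 PM UTC on Sep 11.
Flight 2 in UTC: 1:11 AM + 3:30 = 4:41 AM on Sep 12.
+11 hours 33 minutes → arrive 4:14 PM UTC on Sep 12.
Flight 1 lands earlier by 21 hours 17 minutes.

the first, by 21 hours 17 minutes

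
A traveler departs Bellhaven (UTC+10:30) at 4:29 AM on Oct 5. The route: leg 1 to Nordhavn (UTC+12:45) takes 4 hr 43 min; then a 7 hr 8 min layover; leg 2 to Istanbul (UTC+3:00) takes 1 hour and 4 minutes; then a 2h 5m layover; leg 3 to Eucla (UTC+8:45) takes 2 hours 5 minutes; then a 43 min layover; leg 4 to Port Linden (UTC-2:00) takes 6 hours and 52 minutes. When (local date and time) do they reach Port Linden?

Convert departure to UTC: 4:29 AM − 10:30 = 5:59 PM UTC on Oct 4.
Add 4 hours 43 minutes leg 1 → 10:42 PM UTC.
Add 7 hours 8 minutes layover in Nordhavn → 5:50 AM UTC (Oct 5).
Add 1 hour 4 minutes leg 2 → 6:54 AM UTC.
Add 2 hours and 5 minutes layover in Istanbul → 8:59 AM UTC.
Add 2 hours and 5 minutes leg 3 → 11:04 AM UTC.
Add 43 minutes layover in Eucla → 11:47 AM UTC.
Add 6 hours and 52 minutes leg 4 → 6:39 PM UTC.
Port Linden is UTC−2:00, so local arrival = 6:39 PM − 2:00 = 4:39 PM on Oct 5.

4:39 PM on October 5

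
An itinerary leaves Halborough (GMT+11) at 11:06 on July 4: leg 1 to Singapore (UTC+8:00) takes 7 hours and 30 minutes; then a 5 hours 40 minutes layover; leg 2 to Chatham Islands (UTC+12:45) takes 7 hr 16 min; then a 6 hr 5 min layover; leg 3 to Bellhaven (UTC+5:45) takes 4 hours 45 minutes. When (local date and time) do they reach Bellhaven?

Convert departure to UTC: 11:06 − 11:00 = 00:06 UTC on Jul 4.
Add 7 hours 30 minutes leg 1 → 07:36 UTC.
Add 5 hours 40 minutes layover in Singapore → 13:16 UTC.
Add 7 hours and 16 minutes leg 2 → 20:32 UTC.
Add 6 hours and 5 minutes layover in Chatham Islands → 02:37 UTC (Jul 5).
Add 4 hours 45 minutes leg 3 → 07:22 UTC.
Bellhaven is UTC+5:45, so local arrival = 07:22 + 5:45 = 13:07 on Jul 5.

13:07 on July 5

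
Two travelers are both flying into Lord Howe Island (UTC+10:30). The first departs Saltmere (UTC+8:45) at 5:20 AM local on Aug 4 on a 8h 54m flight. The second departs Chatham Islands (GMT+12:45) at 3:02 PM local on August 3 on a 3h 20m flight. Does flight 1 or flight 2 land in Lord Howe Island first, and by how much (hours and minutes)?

the second, by 23 hours 52 minutes

Flight 1 in UTC: 5:20 AM − 8:45 = 8:35 PM on Aug 3.
+8 hours and 54 minutes → arrive 5:29 AM UTC on Aug 4.
Flight 2 in UTC: 3:02 PM − 12:45 = 2:17 AM on Aug 3.
+3 hours and 20 minutes → arrive 5:37 AM UTC on Aug 3.
Flight 2 lands earlier by 23 hours 52 minutes.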